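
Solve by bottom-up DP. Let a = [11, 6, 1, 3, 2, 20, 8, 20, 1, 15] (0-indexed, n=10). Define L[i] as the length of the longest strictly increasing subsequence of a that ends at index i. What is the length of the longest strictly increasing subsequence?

4

   i    0    1    2    3    4    5    6    7    8    9
a[i]   11    6    1    3    2   20    8   20    1   15
L[i]    1    1    1    2    2    3    3    4    1    4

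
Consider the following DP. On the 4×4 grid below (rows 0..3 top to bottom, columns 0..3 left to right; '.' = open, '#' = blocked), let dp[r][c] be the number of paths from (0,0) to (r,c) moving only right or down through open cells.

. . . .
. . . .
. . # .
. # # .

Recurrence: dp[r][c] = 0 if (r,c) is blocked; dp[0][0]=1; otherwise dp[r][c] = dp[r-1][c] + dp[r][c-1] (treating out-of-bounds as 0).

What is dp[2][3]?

r\c   0   1   2   3
  0   1   1   1   1
  1   1   2   3   4
  2   1   3   0   4
  3   1   0   0   4

4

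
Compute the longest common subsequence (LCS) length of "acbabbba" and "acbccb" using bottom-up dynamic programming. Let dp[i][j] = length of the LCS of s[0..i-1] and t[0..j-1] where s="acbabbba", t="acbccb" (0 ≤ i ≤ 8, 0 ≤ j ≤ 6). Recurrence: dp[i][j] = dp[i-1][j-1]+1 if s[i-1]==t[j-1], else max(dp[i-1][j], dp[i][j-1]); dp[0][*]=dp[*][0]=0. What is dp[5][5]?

   ''  a  c  b  c  c  b
''  0  0  0  0  0  0  0
 a  0  1  1  1  1  1  1
 c  0  1  2  2  2  2  2
 b  0  1  2  3  3  3  3
 a  0  1  2  3  3  3  3
 b  0  1  2  3  3  3  4
 b  0  1  2  3  3  3  4
 b  0  1  2  3  3  3  4
 a  0  1  2  3  3  3  4

3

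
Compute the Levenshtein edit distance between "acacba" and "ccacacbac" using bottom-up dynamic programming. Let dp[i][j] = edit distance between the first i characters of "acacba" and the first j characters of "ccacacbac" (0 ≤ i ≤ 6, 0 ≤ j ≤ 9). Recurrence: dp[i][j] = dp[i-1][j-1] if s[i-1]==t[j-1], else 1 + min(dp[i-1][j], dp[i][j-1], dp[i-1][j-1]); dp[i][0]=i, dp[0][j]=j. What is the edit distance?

   ''  c  c  a  c  a  c  b  a  c
''  0  1  2  3  4  5  6  7  8  9
 a  1  1  2  2  3  4  5  6  7  8
 c  2  1  1  2  2  3  4  5  6  7
 a  3  2  2  1  2  2  3  4  5  6
 c  4  3  2  2  1  2  2  3  4  5
 b  5  4  3  3  2  2  3  2  3  4
 a  6  5  4  3  3  2  3  3  2  3

3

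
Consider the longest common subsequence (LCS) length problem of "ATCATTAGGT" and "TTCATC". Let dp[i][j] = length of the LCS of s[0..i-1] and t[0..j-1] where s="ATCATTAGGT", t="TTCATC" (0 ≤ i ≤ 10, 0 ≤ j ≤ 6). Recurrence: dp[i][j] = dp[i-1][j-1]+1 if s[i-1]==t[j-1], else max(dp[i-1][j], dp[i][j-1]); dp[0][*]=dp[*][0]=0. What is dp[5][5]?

   ''  T  T  C  A  T  C
''  0  0  0  0  0  0  0
 A  0  0  0  0  1  1  1
 T  0  1  1  1  1  2  2
 C  0  1  1  2  2  2  3
 A  0  1  1  2  3  3  3
 T  0  1  2  2  3  4  4
 T  0  1  2  2  3  4  4
 A  0  1  2  2  3  4  4
 G  0  1  2  2  3  4  4
 G  0  1  2  2  3  4  4
 T  0  1  2  2  3  4  4

4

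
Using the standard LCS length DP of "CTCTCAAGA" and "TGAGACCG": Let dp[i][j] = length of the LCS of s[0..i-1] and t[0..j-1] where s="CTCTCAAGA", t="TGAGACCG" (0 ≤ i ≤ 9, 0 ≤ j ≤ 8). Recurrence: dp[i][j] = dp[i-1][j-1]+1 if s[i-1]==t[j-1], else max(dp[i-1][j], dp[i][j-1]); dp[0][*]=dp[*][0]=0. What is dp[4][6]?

2

   ''  T  G  A  G  A  C  C  G
''  0  0  0  0  0  0  0  0  0
 C  0  0  0  0  0  0  1  1  1
 T  0  1  1  1  1  1  1  1  1
 C  0  1  1  1  1  1  2  2  2
 T  0  1  1  1  1  1  2  2  2
 C  0  1  1  1  1  1  2  3  3
 A  0  1  1  2  2  2  2  3  3
 A  0  1  1  2  2  3  3  3  3
 G  0  1  2  2  3  3  3  3  4
 A  0  1  2  3  3  4  4  4  4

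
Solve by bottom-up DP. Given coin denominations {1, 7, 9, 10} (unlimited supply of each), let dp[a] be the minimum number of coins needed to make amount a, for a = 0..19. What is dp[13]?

4

 a  0  1  2  3  4  5  6  7  8  9 10 11 12 13 14 15 16 17 18 19
dp  0  1  2  3  4  5  6  1  2  1  1  2  3  4  2  3  2  2  2  2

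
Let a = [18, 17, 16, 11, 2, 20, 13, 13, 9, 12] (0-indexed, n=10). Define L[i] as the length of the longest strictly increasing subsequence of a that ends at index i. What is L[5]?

2

   i    0    1    2    3    4    5    6    7    8    9
a[i]   18   17   16   11    2   20   13   13    9   12
L[i]    1    1    1    1    1    2    2    2    2    3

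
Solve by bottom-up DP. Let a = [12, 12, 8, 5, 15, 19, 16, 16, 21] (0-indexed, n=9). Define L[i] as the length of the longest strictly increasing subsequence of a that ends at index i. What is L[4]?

2

   i    0    1    2    3    4    5    6    7    8
a[i]   12   12    8    5   15   19   16   16   21
L[i]    1    1    1    1    2    3    3    3    4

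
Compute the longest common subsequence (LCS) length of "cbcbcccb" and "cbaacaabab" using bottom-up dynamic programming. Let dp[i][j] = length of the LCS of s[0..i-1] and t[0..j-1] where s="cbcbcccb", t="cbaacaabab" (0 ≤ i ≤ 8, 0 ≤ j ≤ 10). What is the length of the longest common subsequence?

5

   ''  c  b  a  a  c  a  a  b  a  b
''  0  0  0  0  0  0  0  0  0  0  0
 c  0  1  1  1  1  1  1  1  1  1  1
 b  0  1  2  2  2  2  2  2  2  2  2
 c  0  1  2  2  2  3  3  3  3  3  3
 b  0  1  2  2  2  3  3  3  4  4  4
 c  0  1  2  2  2  3  3  3  4  4  4
 c  0  1  2  2  2  3  3  3  4  4  4
 c  0  1  2  2  2  3  3  3  4  4  4
 b  0  1  2  2  2  3  3  3  4  4  5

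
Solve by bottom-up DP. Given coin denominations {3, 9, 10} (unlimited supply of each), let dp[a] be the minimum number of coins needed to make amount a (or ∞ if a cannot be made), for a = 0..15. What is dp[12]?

 a  0  1  2  3  4  5  6  7  8  9 10 11 12 13 14 15
dp  0  -  -  1  -  -  2  -  -  1  1  -  2  2  -  3
(- denotes ∞ / unreachable)

2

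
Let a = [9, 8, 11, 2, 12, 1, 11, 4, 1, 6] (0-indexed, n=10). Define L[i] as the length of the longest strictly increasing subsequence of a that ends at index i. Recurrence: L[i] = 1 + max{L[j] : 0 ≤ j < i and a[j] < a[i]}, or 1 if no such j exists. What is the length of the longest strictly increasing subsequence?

3

   i    0    1    2    3    4    5    6    7    8    9
a[i]    9    8   11    2   12    1   11    4    1    6
L[i]    1    1    2    1    3    1    2    2    1    3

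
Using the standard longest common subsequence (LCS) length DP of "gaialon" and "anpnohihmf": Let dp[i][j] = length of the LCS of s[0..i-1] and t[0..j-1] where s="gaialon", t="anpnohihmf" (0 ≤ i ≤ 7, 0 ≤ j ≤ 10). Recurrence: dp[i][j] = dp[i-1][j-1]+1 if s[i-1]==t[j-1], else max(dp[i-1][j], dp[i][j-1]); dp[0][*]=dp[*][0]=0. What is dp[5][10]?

   ''  a  n  p  n  o  h  i  h  m  f
''  0  0  0  0  0  0  0  0  0  0  0
 g  0  0  0  0  0  0  0  0  0  0  0
 a  0  1  1  1  1  1  1  1  1  1  1
 i  0  1  1  1  1  1  1  2  2  2  2
 a  0  1  1  1  1  1  1  2  2  2  2
 l  0  1  1  1  1  1  1  2  2  2  2
 o  0  1  1  1  1  2  2  2  2  2  2
 n  0  1  2  2  2  2  2  2  2  2  2

2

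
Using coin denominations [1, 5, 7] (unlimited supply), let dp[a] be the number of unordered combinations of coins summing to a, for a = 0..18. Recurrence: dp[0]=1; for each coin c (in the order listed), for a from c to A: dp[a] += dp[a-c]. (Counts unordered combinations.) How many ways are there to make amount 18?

8

after  coin     0     1     2     3     4     5     6     7     8     9    10    11    12    13    14    15    16    17    18
          1     1     1     1     1     1     1     1     1     1     1     1     1     1     1     1     1     1     1     1
          5     1     1     1     1     1     2     2     2     2     2     3     3     3     3     3     4     4     4     4
          7     1     1     1     1     1     2     2     3     3     3     4     4     5     5     6     7     7     8     8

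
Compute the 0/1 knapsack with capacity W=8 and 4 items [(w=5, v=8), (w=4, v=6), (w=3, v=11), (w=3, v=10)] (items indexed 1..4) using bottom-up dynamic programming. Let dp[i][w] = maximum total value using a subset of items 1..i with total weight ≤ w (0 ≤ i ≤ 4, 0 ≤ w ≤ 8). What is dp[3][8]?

i\w   0   1   2   3   4   5   6   7   8
  0   0   0   0   0   0   0   0   0   0
  1   0   0   0   0   0   8   8   8   8
  2   0   0   0   0   6   8   8   8   8
  3   0   0   0  11  11  11  11  17  19
  4   0   0   0  11  11  11  21  21  21

19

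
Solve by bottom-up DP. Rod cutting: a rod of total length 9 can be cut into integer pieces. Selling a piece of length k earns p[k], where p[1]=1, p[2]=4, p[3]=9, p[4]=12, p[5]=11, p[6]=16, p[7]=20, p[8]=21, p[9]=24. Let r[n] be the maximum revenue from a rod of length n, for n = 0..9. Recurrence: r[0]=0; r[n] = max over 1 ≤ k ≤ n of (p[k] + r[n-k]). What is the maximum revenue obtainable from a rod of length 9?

   n    0    1    2    3    4    5    6    7    8    9
r[n]    0    1    4    9   12   13   18   21   24   27

27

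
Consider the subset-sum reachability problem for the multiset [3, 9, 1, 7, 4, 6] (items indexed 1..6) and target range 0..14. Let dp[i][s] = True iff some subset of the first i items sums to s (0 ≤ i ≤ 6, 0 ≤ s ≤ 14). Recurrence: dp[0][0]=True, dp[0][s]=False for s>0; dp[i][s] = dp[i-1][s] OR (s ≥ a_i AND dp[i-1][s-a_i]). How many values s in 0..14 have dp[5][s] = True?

i\s   0   1   2   3   4   5   6   7   8   9  10  11  12  13  14
  0   T   F   F   F   F   F   F   F   F   F   F   F   F   F   F
  1   T   F   F   T   F   F   F   F   F   F   F   F   F   F   F
  2   T   F   F   T   F   F   F   F   F   T   F   F   T   F   F
  3   T   T   F   T   T   F   F   F   F   T   T   F   T   T   F
  4   T   T   F   T   T   F   F   T   T   T   T   T   T   T   F
  5   T   T   F   T   T   T   F   T   T   T   T   T   T   T   T
  6   T   T   F   T   T   T   T   T   T   T   T   T   T   T   T

13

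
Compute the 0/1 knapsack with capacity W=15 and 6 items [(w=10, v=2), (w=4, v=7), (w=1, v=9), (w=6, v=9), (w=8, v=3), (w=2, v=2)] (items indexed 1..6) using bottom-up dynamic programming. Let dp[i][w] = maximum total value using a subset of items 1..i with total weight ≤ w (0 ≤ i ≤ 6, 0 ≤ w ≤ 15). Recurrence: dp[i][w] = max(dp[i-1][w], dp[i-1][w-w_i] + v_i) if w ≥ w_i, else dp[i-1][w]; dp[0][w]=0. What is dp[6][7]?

18

i\w   0   1   2   3   4   5   6   7   8   9  10  11  12  13  14  15
  0   0   0   0   0   0   0   0   0   0   0   0   0   0   0   0   0
  1   0   0   0   0   0   0   0   0   0   0   2   2   2   2   2   2
  2   0   0   0   0   7   7   7   7   7   7   7   7   7   7   9   9
  3   0   9   9   9   9  16  16  16  16  16  16  16  16  16  16  18
  4   0   9   9   9   9  16  16  18  18  18  18  25  25  25  25  25
  5   0   9   9   9   9  16  16  18  18  18  18  25  25  25  25  25
  6   0   9   9  11  11  16  16  18  18  20  20  25  25  27  27  27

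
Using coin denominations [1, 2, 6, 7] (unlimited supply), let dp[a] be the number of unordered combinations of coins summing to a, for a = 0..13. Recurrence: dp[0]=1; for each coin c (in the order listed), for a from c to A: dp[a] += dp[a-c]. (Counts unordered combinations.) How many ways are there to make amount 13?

after  coin     0     1     2     3     4     5     6     7     8     9    10    11    12    13
          1     1     1     1     1     1     1     1     1     1     1     1     1     1     1
          2     1     1     2     2     3     3     4     4     5     5     6     6     7     7
          6     1     1     2     2     3     3     5     5     7     7     9     9    12    12
          7     1     1     2     2     3     3     5     6     8     9    11    12    15    17

17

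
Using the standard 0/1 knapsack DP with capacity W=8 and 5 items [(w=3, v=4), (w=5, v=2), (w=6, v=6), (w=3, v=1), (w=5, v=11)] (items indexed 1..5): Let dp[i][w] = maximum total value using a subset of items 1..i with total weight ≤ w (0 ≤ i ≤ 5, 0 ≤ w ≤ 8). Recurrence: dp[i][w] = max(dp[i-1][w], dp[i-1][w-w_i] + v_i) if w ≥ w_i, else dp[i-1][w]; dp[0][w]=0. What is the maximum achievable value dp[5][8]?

15

i\w   0   1   2   3   4   5   6   7   8
  0   0   0   0   0   0   0   0   0   0
  1   0   0   0   4   4   4   4   4   4
  2   0   0   0   4   4   4   4   4   6
  3   0   0   0   4   4   4   6   6   6
  4   0   0   0   4   4   4   6   6   6
  5   0   0   0   4   4  11  11  11  15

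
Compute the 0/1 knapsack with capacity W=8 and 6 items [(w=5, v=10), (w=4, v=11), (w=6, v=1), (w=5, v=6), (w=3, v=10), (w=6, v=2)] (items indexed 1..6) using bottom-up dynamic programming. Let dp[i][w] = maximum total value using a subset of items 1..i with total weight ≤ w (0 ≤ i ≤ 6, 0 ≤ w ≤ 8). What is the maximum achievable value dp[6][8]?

i\w   0   1   2   3   4   5   6   7   8
  0   0   0   0   0   0   0   0   0   0
  1   0   0   0   0   0  10  10  10  10
  2   0   0   0   0  11  11  11  11  11
  3   0   0   0   0  11  11  11  11  11
  4   0   0   0   0  11  11  11  11  11
  5   0   0   0  10  11  11  11  21  21
  6   0   0   0  10  11  11  11  21  21

21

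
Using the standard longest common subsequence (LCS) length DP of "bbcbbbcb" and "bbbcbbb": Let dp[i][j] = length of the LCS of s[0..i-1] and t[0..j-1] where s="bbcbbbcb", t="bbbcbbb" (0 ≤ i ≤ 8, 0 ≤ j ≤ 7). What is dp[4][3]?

3

   ''  b  b  b  c  b  b  b
''  0  0  0  0  0  0  0  0
 b  0  1  1  1  1  1  1  1
 b  0  1  2  2  2  2  2  2
 c  0  1  2  2  3  3  3  3
 b  0  1  2  3  3  4  4  4
 b  0  1  2  3  3  4  5  5
 b  0  1  2  3  3  4  5  6
 c  0  1  2  3  4  4  5  6
 b  0  1  2  3  4  5  5  6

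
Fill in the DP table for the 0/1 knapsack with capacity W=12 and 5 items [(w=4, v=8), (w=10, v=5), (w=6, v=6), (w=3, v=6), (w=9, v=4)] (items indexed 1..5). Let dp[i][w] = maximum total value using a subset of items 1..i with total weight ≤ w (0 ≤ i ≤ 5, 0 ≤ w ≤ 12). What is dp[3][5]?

i\w   0   1   2   3   4   5   6   7   8   9  10  11  12
  0   0   0   0   0   0   0   0   0   0   0   0   0   0
  1   0   0   0   0   8   8   8   8   8   8   8   8   8
  2   0   0   0   0   8   8   8   8   8   8   8   8   8
  3   0   0   0   0   8   8   8   8   8   8  14  14  14
  4   0   0   0   6   8   8   8  14  14  14  14  14  14
  5   0   0   0   6   8   8   8  14  14  14  14  14  14

8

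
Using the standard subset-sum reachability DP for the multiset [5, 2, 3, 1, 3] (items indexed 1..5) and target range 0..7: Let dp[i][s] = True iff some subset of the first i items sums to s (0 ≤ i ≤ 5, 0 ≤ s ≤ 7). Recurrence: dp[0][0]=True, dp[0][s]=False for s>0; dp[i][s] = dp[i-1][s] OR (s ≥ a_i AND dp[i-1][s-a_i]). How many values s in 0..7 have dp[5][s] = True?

8

i\s   0   1   2   3   4   5   6   7
  0   T   F   F   F   F   F   F   F
  1   T   F   F   F   F   T   F   F
  2   T   F   T   F   F   T   F   T
  3   T   F   T   T   F   T   F   T
  4   T   T   T   T   T   T   T   T
  5   T   T   T   T   T   T   T   T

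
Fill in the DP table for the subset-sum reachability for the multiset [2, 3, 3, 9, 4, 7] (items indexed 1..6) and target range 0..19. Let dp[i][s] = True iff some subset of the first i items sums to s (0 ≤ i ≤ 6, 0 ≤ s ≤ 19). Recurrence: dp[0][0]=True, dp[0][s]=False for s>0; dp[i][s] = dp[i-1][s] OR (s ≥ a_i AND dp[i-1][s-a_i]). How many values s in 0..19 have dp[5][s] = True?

19

i\s   0   1   2   3   4   5   6   7   8   9  10  11  12  13  14  15  16  17  18  19
  0   T   F   F   F   F   F   F   F   F   F   F   F   F   F   F   F   F   F   F   F
  1   T   F   T   F   F   F   F   F   F   F   F   F   F   F   F   F   F   F   F   F
  2   T   F   T   T   F   T   F   F   F   F   F   F   F   F   F   F   F   F   F   F
  3   T   F   T   T   F   T   T   F   T   F   F   F   F   F   F   F   F   F   F   F
  4   T   F   T   T   F   T   T   F   T   T   F   T   T   F   T   T   F   T   F   F
  5   T   F   T   T   T   T   T   T   T   T   T   T   T   T   T   T   T   T   T   T
  6   T   F   T   T   T   T   T   T   T   T   T   T   T   T   T   T   T   T   T   T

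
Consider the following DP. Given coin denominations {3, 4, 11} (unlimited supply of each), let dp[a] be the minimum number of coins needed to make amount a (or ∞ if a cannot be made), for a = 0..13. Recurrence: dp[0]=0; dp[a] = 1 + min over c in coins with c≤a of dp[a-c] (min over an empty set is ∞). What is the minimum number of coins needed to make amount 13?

 a  0  1  2  3  4  5  6  7  8  9 10 11 12 13
dp  0  -  -  1  1  -  2  2  2  3  3  1  3  4
(- denotes ∞ / unreachable)

4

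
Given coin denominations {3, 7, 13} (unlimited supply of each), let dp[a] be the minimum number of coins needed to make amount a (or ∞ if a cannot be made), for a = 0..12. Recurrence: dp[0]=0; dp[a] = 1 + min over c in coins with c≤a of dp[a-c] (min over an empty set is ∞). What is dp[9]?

 a  0  1  2  3  4  5  6  7  8  9 10 11 12
dp  0  -  -  1  -  -  2  1  -  3  2  -  4
(- denotes ∞ / unreachable)

3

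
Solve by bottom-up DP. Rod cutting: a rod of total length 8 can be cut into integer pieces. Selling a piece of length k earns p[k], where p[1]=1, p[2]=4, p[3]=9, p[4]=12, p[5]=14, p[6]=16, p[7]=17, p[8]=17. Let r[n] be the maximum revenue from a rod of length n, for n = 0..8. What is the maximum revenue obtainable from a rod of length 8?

24

   n    0    1    2    3    4    5    6    7    8
r[n]    0    1    4    9   12   14   18   21   24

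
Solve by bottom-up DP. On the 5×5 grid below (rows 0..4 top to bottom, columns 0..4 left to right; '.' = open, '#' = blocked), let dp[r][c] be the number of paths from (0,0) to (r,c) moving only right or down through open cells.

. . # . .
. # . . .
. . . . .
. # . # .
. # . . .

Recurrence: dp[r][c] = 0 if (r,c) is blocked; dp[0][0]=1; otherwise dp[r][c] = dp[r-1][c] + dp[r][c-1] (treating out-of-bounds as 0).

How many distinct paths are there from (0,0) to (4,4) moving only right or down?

2

r\c   0   1   2   3   4
  0   1   1   0   0   0
  1   1   0   0   0   0
  2   1   1   1   1   1
  3   1   0   1   0   1
  4   1   0   1   1   2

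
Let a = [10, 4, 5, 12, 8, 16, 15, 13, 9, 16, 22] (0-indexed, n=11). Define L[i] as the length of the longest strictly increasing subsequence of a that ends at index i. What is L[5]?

   i    0    1    2    3    4    5    6    7    8    9   10
a[i]   10    4    5   12    8   16   15   13    9   16   22
L[i]    1    1    2    3    3    4    4    4    4    5    6

4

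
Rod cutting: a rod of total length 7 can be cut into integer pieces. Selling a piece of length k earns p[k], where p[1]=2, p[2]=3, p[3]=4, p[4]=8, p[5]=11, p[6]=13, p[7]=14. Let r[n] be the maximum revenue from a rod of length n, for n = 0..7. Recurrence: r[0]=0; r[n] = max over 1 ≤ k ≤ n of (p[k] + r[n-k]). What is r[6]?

   n    0    1    2    3    4    5    6    7
r[n]    0    2    4    6    8   11   13   15

13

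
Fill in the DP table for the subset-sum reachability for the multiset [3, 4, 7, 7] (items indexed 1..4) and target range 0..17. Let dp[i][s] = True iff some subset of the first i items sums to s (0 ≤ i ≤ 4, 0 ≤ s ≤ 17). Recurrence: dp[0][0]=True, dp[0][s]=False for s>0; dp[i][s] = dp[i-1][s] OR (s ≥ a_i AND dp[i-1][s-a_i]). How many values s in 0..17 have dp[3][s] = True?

i\s   0   1   2   3   4   5   6   7   8   9  10  11  12  13  14  15  16  17
  0   T   F   F   F   F   F   F   F   F   F   F   F   F   F   F   F   F   F
  1   T   F   F   T   F   F   F   F   F   F   F   F   F   F   F   F   F   F
  2   T   F   F   T   T   F   F   T   F   F   F   F   F   F   F   F   F   F
  3   T   F   F   T   T   F   F   T   F   F   T   T   F   F   T   F   F   F
  4   T   F   F   T   T   F   F   T   F   F   T   T   F   F   T   F   F   T

7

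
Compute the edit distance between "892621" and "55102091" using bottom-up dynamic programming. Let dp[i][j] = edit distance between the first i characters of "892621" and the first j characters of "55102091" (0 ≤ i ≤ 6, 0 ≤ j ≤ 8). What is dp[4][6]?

5

   ''  5  5  1  0  2  0  9  1
''  0  1  2  3  4  5  6  7  8
 8  1  1  2  3  4  5  6  7  8
 9  2  2  2  3  4  5  6  6  7
 2  3  3  3  3  4  4  5  6  7
 6  4  4  4  4  4  5  5  6  7
 2  5  5  5  5  5  4  5  6  7
 1  6  6  6  5  6  5  5  6  6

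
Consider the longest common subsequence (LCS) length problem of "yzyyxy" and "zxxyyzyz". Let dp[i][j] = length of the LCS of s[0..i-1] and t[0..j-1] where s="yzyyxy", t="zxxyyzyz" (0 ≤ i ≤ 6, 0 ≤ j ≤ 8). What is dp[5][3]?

   ''  z  x  x  y  y  z  y  z
''  0  0  0  0  0  0  0  0  0
 y  0  0  0  0  1  1  1  1  1
 z  0  1  1  1  1  1  2  2  2
 y  0  1  1  1  2  2  2  3  3
 y  0  1  1  1  2  3  3  3  3
 x  0  1  2  2  2  3  3  3  3
 y  0  1  2  2  3  3  3  4  4

2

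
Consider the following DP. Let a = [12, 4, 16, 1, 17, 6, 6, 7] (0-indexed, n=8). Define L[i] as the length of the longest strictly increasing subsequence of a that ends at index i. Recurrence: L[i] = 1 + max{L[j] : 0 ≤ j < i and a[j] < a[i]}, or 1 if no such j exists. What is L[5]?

   i    0    1    2    3    4    5    6    7
a[i]   12    4   16    1   17    6    6    7
L[i]    1    1    2    1    3    2    2    3

2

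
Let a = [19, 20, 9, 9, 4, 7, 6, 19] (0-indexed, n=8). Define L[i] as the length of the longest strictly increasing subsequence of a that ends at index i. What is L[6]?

   i    0    1    2    3    4    5    6    7
a[i]   19   20    9    9    4    7    6   19
L[i]    1    2    1    1    1    2    2    3

2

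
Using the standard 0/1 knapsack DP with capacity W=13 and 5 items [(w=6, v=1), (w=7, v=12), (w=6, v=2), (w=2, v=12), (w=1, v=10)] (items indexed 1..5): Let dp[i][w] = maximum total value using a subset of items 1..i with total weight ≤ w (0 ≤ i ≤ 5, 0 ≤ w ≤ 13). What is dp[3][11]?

12

i\w   0   1   2   3   4   5   6   7   8   9  10  11  12  13
  0   0   0   0   0   0   0   0   0   0   0   0   0   0   0
  1   0   0   0   0   0   0   1   1   1   1   1   1   1   1
  2   0   0   0   0   0   0   1  12  12  12  12  12  12  13
  3   0   0   0   0   0   0   2  12  12  12  12  12  12  14
  4   0   0  12  12  12  12  12  12  14  24  24  24  24  24
  5   0  10  12  22  22  22  22  22  22  24  34  34  34  34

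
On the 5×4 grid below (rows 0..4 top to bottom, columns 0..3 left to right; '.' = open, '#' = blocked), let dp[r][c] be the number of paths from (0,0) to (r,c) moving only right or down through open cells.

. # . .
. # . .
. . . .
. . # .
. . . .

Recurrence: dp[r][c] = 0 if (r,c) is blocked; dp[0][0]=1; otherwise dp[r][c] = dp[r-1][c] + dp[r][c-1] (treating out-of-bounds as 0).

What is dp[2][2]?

r\c   0   1   2   3
  0   1   0   0   0
  1   1   0   0   0
  2   1   1   1   1
  3   1   2   0   1
  4   1   3   3   4

1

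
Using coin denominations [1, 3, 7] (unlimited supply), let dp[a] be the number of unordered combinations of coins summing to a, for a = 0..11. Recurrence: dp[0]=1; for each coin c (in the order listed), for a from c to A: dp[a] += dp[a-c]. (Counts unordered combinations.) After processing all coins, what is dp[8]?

4

after  coin     0     1     2     3     4     5     6     7     8     9    10    11
          1     1     1     1     1     1     1     1     1     1     1     1     1
          3     1     1     1     2     2     2     3     3     3     4     4     4
          7     1     1     1     2     2     2     3     4     4     5     6     6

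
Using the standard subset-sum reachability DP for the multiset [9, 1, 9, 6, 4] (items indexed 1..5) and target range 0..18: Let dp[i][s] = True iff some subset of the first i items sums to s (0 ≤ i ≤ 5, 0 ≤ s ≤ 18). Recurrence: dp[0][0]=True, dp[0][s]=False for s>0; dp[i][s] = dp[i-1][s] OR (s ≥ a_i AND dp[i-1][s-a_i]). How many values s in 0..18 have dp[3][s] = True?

5

i\s   0   1   2   3   4   5   6   7   8   9  10  11  12  13  14  15  16  17  18
  0   T   F   F   F   F   F   F   F   F   F   F   F   F   F   F   F   F   F   F
  1   T   F   F   F   F   F   F   F   F   T   F   F   F   F   F   F   F   F   F
  2   T   T   F   F   F   F   F   F   F   T   T   F   F   F   F   F   F   F   F
  3   T   T   F   F   F   F   F   F   F   T   T   F   F   F   F   F   F   F   T
  4   T   T   F   F   F   F   T   T   F   T   T   F   F   F   F   T   T   F   T
  5   T   T   F   F   T   T   T   T   F   T   T   T   F   T   T   T   T   F   T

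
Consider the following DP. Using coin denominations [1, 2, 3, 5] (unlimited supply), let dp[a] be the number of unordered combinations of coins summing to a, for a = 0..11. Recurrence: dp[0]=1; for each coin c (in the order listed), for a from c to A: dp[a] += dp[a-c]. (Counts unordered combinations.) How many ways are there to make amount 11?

after  coin     0     1     2     3     4     5     6     7     8     9    10    11
          1     1     1     1     1     1     1     1     1     1     1     1     1
          2     1     1     2     2     3     3     4     4     5     5     6     6
          3     1     1     2     3     4     5     7     8    10    12    14    16
          5     1     1     2     3     4     6     8    10    13    16    20    24

24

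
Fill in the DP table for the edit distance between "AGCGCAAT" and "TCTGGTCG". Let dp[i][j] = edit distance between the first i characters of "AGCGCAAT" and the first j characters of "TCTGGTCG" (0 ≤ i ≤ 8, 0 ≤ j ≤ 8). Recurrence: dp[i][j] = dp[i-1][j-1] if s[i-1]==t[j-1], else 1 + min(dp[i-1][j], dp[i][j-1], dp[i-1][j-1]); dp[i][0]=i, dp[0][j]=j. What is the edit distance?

7

   ''  T  C  T  G  G  T  C  G
''  0  1  2  3  4  5  6  7  8
 A  1  1  2  3  4  5  6  7  8
 G  2  2  2  3  3  4  5  6  7
 C  3  3  2  3  4  4  5  5  6
 G  4  4  3  3  3  4  5  6  5
 C  5  5  4  4  4  4  5  5  6
 A  6  6  5  5  5  5  5  6  6
 A  7  7  6  6  6  6  6  6  7
 T  8  7  7  6  7  7  6  7  7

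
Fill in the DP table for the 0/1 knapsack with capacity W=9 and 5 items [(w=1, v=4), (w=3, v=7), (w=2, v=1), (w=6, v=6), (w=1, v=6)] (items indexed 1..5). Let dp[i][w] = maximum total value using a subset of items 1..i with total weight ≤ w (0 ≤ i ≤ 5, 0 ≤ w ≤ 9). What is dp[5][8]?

i\w   0   1   2   3   4   5   6   7   8   9
  0   0   0   0   0   0   0   0   0   0   0
  1   0   4   4   4   4   4   4   4   4   4
  2   0   4   4   7  11  11  11  11  11  11
  3   0   4   4   7  11  11  12  12  12  12
  4   0   4   4   7  11  11  12  12  12  13
  5   0   6  10  10  13  17  17  18  18  18

18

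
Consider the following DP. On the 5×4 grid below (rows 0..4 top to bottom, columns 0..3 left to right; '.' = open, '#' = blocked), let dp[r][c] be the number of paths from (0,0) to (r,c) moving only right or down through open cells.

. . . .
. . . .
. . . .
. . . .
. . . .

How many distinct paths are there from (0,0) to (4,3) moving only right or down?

35

r\c   0   1   2   3
  0   1   1   1   1
  1   1   2   3   4
  2   1   3   6  10
  3   1   4  10  20
  4   1   5  15  35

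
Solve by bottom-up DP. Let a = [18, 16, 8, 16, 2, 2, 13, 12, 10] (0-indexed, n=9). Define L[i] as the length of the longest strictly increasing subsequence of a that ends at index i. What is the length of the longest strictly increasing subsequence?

2

   i    0    1    2    3    4    5    6    7    8
a[i]   18   16    8   16    2    2   13   12   10
L[i]    1    1    1    2    1    1    2    2    2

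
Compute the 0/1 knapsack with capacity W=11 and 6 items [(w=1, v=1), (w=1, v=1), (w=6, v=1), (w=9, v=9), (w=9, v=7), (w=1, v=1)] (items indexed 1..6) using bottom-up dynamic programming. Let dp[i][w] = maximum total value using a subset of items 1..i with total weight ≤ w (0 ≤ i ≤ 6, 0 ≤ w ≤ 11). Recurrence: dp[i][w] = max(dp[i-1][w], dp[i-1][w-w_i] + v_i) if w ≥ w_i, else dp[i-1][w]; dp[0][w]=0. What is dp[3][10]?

3

i\w   0   1   2   3   4   5   6   7   8   9  10  11
  0   0   0   0   0   0   0   0   0   0   0   0   0
  1   0   1   1   1   1   1   1   1   1   1   1   1
  2   0   1   2   2   2   2   2   2   2   2   2   2
  3   0   1   2   2   2   2   2   2   3   3   3   3
  4   0   1   2   2   2   2   2   2   3   9  10  11
  5   0   1   2   2   2   2   2   2   3   9  10  11
  6   0   1   2   3   3   3   3   3   3   9  10  11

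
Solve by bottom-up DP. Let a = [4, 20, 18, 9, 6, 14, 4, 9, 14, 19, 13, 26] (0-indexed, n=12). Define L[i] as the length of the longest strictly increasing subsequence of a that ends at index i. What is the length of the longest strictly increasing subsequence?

   i    0    1    2    3    4    5    6    7    8    9   10   11
a[i]    4   20   18    9    6   14    4    9   14   19   13   26
L[i]    1    2    2    2    2    3    1    3    4    5    4    6

6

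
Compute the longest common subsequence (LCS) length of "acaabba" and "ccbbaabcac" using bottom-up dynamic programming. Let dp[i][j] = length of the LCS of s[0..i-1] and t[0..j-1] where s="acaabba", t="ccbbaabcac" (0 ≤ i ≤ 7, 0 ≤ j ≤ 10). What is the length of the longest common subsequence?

5

   ''  c  c  b  b  a  a  b  c  a  c
''  0  0  0  0  0  0  0  0  0  0  0
 a  0  0  0  0  0  1  1  1  1  1  1
 c  0  1  1  1  1  1  1  1  2  2  2
 a  0  1  1  1  1  2  2  2  2  3  3
 a  0  1  1  1  1  2  3  3  3  3  3
 b  0  1  1  2  2  2  3  4  4  4  4
 b  0  1  1  2  3  3  3  4  4  4  4
 a  0  1  1  2  3  4  4  4  4  5  5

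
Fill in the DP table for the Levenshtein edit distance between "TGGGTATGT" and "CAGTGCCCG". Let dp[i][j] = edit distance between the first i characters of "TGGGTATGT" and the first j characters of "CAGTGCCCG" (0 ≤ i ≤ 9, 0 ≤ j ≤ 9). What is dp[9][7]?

   ''  C  A  G  T  G  C  C  C  G
''  0  1  2  3  4  5  6  7  8  9
 T  1  1  2  3  3  4  5  6  7  8
 G  2  2  2  2  3  3  4  5  6  7
 G  3  3  3  2  3  3  4  5  6  6
 G  4  4  4  3  3  3  4  5  6  6
 T  5  5  5  4  3  4  4  5  6  7
 A  6  6  5  5  4  4  5  5  6  7
 T  7  7  6  6  5  5  5  6  6  7
 G  8  8  7  6  6  5  6  6  7  6
 T  9  9  8  7  6  6  6  7  7  7

7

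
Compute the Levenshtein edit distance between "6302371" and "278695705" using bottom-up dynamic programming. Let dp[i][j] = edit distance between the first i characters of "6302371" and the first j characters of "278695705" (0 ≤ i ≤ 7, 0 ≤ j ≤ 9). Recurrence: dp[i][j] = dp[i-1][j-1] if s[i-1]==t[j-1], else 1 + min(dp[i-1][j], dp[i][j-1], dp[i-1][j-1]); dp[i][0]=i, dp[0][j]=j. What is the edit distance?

8

   ''  2  7  8  6  9  5  7  0  5
''  0  1  2  3  4  5  6  7  8  9
 6  1  1  2  3  3  4  5  6  7  8
 3  2  2  2  3  4  4  5  6  7  8
 0  3  3  3  3  4  5  5  6  6  7
 2  4  3  4  4  4  5  6  6  7  7
 3  5  4  4  5  5  5  6  7  7  8
 7  6  5  4  5  6  6  6  6  7  8
 1  7  6  5  5  6  7  7  7  7  8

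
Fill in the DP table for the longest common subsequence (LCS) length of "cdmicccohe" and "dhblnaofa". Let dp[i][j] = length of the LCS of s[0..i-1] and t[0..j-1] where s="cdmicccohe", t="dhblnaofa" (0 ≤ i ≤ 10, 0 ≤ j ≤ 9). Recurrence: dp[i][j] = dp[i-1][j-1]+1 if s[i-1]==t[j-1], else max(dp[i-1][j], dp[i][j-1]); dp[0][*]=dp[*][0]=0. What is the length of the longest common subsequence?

   ''  d  h  b  l  n  a  o  f  a
''  0  0  0  0  0  0  0  0  0  0
 c  0  0  0  0  0  0  0  0  0  0
 d  0  1  1  1  1  1  1  1  1  1
 m  0  1  1  1  1  1  1  1  1  1
 i  0  1  1  1  1  1  1  1  1  1
 c  0  1  1  1  1  1  1  1  1  1
 c  0  1  1  1  1  1  1  1  1  1
 c  0  1  1  1  1  1  1  1  1  1
 o  0  1  1  1  1  1  1  2  2  2
 h  0  1  2  2  2  2  2  2  2  2
 e  0  1  2  2  2  2  2  2  2  2

2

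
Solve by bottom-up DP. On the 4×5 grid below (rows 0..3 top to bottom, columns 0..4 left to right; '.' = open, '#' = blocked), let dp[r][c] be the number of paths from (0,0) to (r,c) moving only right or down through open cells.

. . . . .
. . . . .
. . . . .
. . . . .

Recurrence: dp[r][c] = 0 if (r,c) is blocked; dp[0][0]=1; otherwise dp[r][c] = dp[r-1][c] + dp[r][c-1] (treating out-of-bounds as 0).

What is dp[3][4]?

r\c   0   1   2   3   4
  0   1   1   1   1   1
  1   1   2   3   4   5
  2   1   3   6  10  15
  3   1   4  10  20  35

35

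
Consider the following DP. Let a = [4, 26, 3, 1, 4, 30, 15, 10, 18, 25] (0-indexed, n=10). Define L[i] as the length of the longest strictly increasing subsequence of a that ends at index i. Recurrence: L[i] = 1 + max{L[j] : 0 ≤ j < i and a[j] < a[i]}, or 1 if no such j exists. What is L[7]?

   i    0    1    2    3    4    5    6    7    8    9
a[i]    4   26    3    1    4   30   15   10   18   25
L[i]    1    2    1    1    2    3    3    3    4    5

3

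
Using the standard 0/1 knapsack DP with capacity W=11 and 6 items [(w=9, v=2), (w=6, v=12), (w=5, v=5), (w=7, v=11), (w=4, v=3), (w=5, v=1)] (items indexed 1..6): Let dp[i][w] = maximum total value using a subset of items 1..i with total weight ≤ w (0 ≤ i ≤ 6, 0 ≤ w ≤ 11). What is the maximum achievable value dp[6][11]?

i\w   0   1   2   3   4   5   6   7   8   9  10  11
  0   0   0   0   0   0   0   0   0   0   0   0   0
  1   0   0   0   0   0   0   0   0   0   2   2   2
  2   0   0   0   0   0   0  12  12  12  12  12  12
  3   0   0   0   0   0   5  12  12  12  12  12  17
  4   0   0   0   0   0   5  12  12  12  12  12  17
  5   0   0   0   0   3   5  12  12  12  12  15  17
  6   0   0   0   0   3   5  12  12  12  12  15  17

17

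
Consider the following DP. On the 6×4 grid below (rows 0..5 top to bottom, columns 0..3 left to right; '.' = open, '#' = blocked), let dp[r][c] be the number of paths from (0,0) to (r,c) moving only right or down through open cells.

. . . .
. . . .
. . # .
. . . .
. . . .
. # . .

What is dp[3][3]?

r\c   0   1   2   3
  0   1   1   1   1
  1   1   2   3   4
  2   1   3   0   4
  3   1   4   4   8
  4   1   5   9  17
  5   1   0   9  26

8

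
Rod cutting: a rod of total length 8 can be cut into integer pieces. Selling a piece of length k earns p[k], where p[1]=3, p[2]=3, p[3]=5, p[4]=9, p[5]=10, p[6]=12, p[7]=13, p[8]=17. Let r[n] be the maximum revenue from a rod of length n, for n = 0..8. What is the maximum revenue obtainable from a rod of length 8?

24

   n    0    1    2    3    4    5    6    7    8
r[n]    0    3    6    9   12   15   18   21   24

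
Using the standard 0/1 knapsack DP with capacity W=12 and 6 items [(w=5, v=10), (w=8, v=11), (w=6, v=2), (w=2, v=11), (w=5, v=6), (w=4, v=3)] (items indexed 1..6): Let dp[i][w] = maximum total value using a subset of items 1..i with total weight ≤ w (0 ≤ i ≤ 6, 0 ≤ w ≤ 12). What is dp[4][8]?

21

i\w   0   1   2   3   4   5   6   7   8   9  10  11  12
  0   0   0   0   0   0   0   0   0   0   0   0   0   0
  1   0   0   0   0   0  10  10  10  10  10  10  10  10
  2   0   0   0   0   0  10  10  10  11  11  11  11  11
  3   0   0   0   0   0  10  10  10  11  11  11  12  12
  4   0   0  11  11  11  11  11  21  21  21  22  22  22
  5   0   0  11  11  11  11  11  21  21  21  22  22  27
  6   0   0  11  11  11  11  14  21  21  21  22  24  27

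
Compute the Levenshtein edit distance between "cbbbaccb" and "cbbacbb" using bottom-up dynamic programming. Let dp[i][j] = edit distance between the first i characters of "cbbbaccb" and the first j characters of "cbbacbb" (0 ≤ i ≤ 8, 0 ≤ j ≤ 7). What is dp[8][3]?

5

   ''  c  b  b  a  c  b  b
''  0  1  2  3  4  5  6  7
 c  1  0  1  2  3  4  5  6
 b  2  1  0  1  2  3  4  5
 b  3  2  1  0  1  2  3  4
 b  4  3  2  1  1  2  2  3
 a  5  4  3  2  1  2  3  3
 c  6  5  4  3  2  1  2  3
 c  7  6  5  4  3  2  2  3
 b  8  7  6  5  4  3  2  2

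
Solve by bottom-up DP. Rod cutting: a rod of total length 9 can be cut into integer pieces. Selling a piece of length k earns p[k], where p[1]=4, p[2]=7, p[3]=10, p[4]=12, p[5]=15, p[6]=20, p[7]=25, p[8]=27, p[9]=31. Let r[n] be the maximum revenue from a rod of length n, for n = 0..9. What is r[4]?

16

   n    0    1    2    3    4    5    6    7    8    9
r[n]    0    4    8   12   16   20   24   28   32   36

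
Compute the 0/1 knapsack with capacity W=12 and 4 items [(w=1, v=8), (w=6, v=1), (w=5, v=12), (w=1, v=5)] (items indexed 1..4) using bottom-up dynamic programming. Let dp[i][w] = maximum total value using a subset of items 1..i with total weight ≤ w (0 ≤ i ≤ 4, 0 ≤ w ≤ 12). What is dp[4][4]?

13

i\w   0   1   2   3   4   5   6   7   8   9  10  11  12
  0   0   0   0   0   0   0   0   0   0   0   0   0   0
  1   0   8   8   8   8   8   8   8   8   8   8   8   8
  2   0   8   8   8   8   8   8   9   9   9   9   9   9
  3   0   8   8   8   8  12  20  20  20  20  20  20  21
  4   0   8  13  13  13  13  20  25  25  25  25  25  25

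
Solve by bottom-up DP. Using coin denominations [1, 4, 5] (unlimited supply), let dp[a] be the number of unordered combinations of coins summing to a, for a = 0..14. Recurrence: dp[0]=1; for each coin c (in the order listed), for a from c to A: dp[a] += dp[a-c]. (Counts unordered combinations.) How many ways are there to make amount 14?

after  coin     0     1     2     3     4     5     6     7     8     9    10    11    12    13    14
          1     1     1     1     1     1     1     1     1     1     1     1     1     1     1     1
          4     1     1     1     1     2     2     2     2     3     3     3     3     4     4     4
          5     1     1     1     1     2     3     3     3     4     5     6     6     7     8     9

9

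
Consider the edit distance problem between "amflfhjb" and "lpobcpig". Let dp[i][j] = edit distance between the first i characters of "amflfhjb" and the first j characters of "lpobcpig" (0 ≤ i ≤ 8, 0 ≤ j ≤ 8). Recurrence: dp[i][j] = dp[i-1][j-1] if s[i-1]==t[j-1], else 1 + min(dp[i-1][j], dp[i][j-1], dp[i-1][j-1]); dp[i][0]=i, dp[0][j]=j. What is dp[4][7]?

7

   ''  l  p  o  b  c  p  i  g
''  0  1  2  3  4  5  6  7  8
 a  1  1  2  3  4  5  6  7  8
 m  2  2  2  3  4  5  6  7  8
 f  3  3  3  3  4  5  6  7  8
 l  4  3  4  4  4  5  6  7  8
 f  5  4  4  5  5  5  6  7  8
 h  6  5  5  5  6  6  6  7  8
 j  7  6  6  6  6  7  7  7  8
 b  8  7  7  7  6  7  8  8  8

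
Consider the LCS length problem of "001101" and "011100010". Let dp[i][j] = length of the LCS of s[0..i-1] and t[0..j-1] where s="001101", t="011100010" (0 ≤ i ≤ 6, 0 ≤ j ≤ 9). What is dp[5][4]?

   ''  0  1  1  1  0  0  0  1  0
''  0  0  0  0  0  0  0  0  0  0
 0  0  1  1  1  1  1  1  1  1  1
 0  0  1  1  1  1  2  2  2  2  2
 1  0  1  2  2  2  2  2  2  3  3
 1  0  1  2  3  3  3  3  3  3  3
 0  0  1  2  3  3  4  4  4  4  4
 1  0  1  2  3  4  4  4  4  5  5

3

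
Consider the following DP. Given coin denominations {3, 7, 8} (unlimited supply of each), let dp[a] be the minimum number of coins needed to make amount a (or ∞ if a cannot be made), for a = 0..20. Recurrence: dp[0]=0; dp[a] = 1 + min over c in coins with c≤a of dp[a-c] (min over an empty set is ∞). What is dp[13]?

 a  0  1  2  3  4  5  6  7  8  9 10 11 12 13 14 15 16 17 18 19 20
dp  0  -  -  1  -  -  2  1  1  3  2  2  4  3  2  2  2  3  3  3  4
(- denotes ∞ / unreachable)

3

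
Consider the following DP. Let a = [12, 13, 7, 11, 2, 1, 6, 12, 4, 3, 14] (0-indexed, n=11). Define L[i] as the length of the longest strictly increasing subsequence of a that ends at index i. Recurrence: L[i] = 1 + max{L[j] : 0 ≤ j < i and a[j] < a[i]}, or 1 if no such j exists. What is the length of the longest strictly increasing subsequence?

4

   i    0    1    2    3    4    5    6    7    8    9   10
a[i]   12   13    7   11    2    1    6   12    4    3   14
L[i]    1    2    1    2    1    1    2    3    2    2    4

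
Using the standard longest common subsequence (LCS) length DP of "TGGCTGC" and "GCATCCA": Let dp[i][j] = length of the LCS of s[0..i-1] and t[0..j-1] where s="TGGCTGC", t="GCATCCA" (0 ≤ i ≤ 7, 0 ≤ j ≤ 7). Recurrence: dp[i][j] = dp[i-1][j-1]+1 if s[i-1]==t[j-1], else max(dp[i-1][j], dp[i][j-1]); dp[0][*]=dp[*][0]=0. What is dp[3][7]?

   ''  G  C  A  T  C  C  A
''  0  0  0  0  0  0  0  0
 T  0  0  0  0  1  1  1  1
 G  0  1  1  1  1  1  1  1
 G  0  1  1  1  1  1  1  1
 C  0  1  2  2  2  2  2  2
 T  0  1  2  2  3  3  3  3
 G  0  1  2  2  3  3  3  3
 C  0  1  2  2  3  4  4  4

1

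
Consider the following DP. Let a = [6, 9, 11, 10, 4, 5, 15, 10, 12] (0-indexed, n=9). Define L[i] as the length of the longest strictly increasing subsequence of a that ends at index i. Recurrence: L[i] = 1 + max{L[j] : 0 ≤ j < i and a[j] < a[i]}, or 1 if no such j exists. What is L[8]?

4

   i    0    1    2    3    4    5    6    7    8
a[i]    6    9   11   10    4    5   15   10   12
L[i]    1    2    3    3    1    2    4    3    4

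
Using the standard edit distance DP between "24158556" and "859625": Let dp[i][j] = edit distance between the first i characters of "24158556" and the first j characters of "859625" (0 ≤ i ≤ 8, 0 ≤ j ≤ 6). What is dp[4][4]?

   ''  8  5  9  6  2  5
''  0  1  2  3  4  5  6
 2  1  1  2  3  4  4  5
 4  2  2  2  3  4  5  5
 1  3  3  3  3  4  5  6
 5  4  4  3  4  4  5  5
 8  5  4  4  4  5  5  6
 5  6  5  4  5  5  6  5
 5  7  6  5  5  6  6  6
 6  8  7  6  6  5  6  7

4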